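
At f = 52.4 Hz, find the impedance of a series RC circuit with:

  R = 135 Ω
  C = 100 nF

Step 1 — Angular frequency: ω = 2π·f = 2π·52.4 = 329.2 rad/s.
Step 2 — Component impedances:
  R: Z = R = 135 Ω
  C: Z = 1/(jωC) = -j/(ω·C) = 0 - j3.037e+04 Ω
Step 3 — Series combination: Z_total = R + C = 135 - j3.037e+04 Ω = 3.037e+04∠-89.7° Ω.

Z = 135 - j3.037e+04 Ω = 3.037e+04∠-89.7° Ω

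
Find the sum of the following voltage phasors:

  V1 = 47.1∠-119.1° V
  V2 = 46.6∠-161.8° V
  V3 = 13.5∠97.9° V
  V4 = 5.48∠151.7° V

Step 1 — Convert each phasor to rectangular form:
  V1 = 47.1·(cos(-119.1°) + j·sin(-119.1°)) = -22.91 - j41.15 V
  V2 = 46.6·(cos(-161.8°) + j·sin(-161.8°)) = -44.27 - j14.55 V
  V3 = 13.5·(cos(97.9°) + j·sin(97.9°)) = -1.856 + j13.37 V
  V4 = 5.48·(cos(151.7°) + j·sin(151.7°)) = -4.825 + j2.598 V
Step 2 — Sum components: V_total = -73.86 - j39.74 V.
Step 3 — Convert to polar: |V_total| = 83.87 V, ∠V_total = -151.7°.

V_total = 83.87∠-151.7° V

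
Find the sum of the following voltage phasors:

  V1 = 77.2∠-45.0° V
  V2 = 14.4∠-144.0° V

Step 1 — Convert each phasor to rectangular form:
  V1 = 77.2·(cos(-45.0°) + j·sin(-45.0°)) = 54.59 - j54.59 V
  V2 = 14.4·(cos(-144.0°) + j·sin(-144.0°)) = -11.65 - j8.464 V
Step 2 — Sum components: V_total = 42.94 - j63.05 V.
Step 3 — Convert to polar: |V_total| = 76.28 V, ∠V_total = -55.7°.

V_total = 76.28∠-55.7° V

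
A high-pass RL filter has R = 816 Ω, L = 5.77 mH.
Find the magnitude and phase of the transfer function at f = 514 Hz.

Step 1 — Angular frequency: ω = 2π·514 = 3230 rad/s.
Step 2 — Transfer function: H(jω) = jωL/(R + jωL).
Step 3 — Numerator jωL = j·18.63; denominator R + jωL = 816 + j18.63.
Step 4 — H = 0.0005212 + j0.02282.
Step 5 — Magnitude: |H| = 0.02283 (-32.8 dB); phase: φ = 88.7°.

|H| = 0.02283 (-32.8 dB), φ = 88.7°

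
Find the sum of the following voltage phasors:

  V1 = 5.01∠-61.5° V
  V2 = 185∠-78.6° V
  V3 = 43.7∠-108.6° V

Step 1 — Convert each phasor to rectangular form:
  V1 = 5.01·(cos(-61.5°) + j·sin(-61.5°)) = 2.391 - j4.403 V
  V2 = 185·(cos(-78.6°) + j·sin(-78.6°)) = 36.57 - j181.4 V
  V3 = 43.7·(cos(-108.6°) + j·sin(-108.6°)) = -13.94 - j41.42 V
Step 2 — Sum components: V_total = 25.02 - j227.2 V.
Step 3 — Convert to polar: |V_total| = 228.5 V, ∠V_total = -83.7°.

V_total = 228.5∠-83.7° V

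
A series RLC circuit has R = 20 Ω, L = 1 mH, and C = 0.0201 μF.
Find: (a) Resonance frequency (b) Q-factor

Step 1 — Resonance condition Im(Z)=0 gives ω₀ = 1/√(LC).
Step 2 — ω₀ = 1/√(0.001·2.01e-08) = 2.23e+05 rad/s.
Step 3 — f₀ = ω₀/(2π) = 3.55e+04 Hz.
Step 4 — Series Q: Q = ω₀L/R = 2.23e+05·0.001/20 = 11.15.

(a) f₀ = 3.55e+04 Hz  (b) Q = 11.15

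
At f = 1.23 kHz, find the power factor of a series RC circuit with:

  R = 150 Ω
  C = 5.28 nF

Step 1 — Angular frequency: ω = 2π·f = 2π·1230 = 7728 rad/s.
Step 2 — Component impedances:
  R: Z = R = 150 Ω
  C: Z = 1/(jωC) = -j/(ω·C) = 0 - j2.451e+04 Ω
Step 3 — Series combination: Z_total = R + C = 150 - j2.451e+04 Ω = 2.451e+04∠-89.6° Ω.
Step 4 — Power factor: PF = cos(φ) = Re(Z)/|Z| = 150/24507 = 0.006121.
Step 5 — Type: Im(Z) = -2.451e+04 ⇒ leading (phase φ = -89.6°).

PF = 0.006121 (leading, φ = -89.6°)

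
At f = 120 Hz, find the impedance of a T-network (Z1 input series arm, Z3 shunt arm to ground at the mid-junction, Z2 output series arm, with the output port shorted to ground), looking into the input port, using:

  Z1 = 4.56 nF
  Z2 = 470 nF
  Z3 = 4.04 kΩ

Step 1 — Angular frequency: ω = 2π·f = 2π·120 = 754 rad/s.
Step 2 — Component impedances:
  Z1: Z = 1/(jωC) = -j/(ω·C) = 0 - j2.909e+05 Ω
  Z2: Z = 1/(jωC) = -j/(ω·C) = 0 - j2822 Ω
  Z3: Z = R = 4040 Ω
Step 3 — With the output port shorted to ground, the output series arm Z2 runs from the junction to ground; the shunt arm Z3 also runs from the junction to ground. They appear in parallel: Z3 || Z2 = 1325 - j1897 Ω.
Step 4 — Series with input arm Z1: Z_in = Z1 + (Z3 || Z2) = 1325 - j2.927e+05 Ω = 2.928e+05∠-89.7° Ω.

Z = 1325 - j2.927e+05 Ω = 2.928e+05∠-89.7° Ω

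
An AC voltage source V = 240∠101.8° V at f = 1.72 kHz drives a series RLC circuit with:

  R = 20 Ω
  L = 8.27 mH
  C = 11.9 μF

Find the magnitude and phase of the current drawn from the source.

Step 1 — Angular frequency: ω = 2π·f = 2π·1720 = 1.081e+04 rad/s.
Step 2 — Component impedances:
  R: Z = R = 20 Ω
  L: Z = jωL = j·1.081e+04·0.00827 = 0 + j89.37 Ω
  C: Z = 1/(jωC) = -j/(ω·C) = 0 - j7.776 Ω
Step 3 — Series combination: Z_total = R + L + C = 20 + j81.6 Ω = 84.01∠76.2° Ω.
Step 4 — Source phasor: V = 240∠101.8° V = -49.08 + j234.9 V.
Step 5 — Ohm's law: I = V / Z_total = (-49.08 + j234.9) / (20 + j81.6) = 2.577 + j1.233 A.
Step 6 — Convert to polar: |I| = 2.857 A, ∠I = 25.6°.

I = 2.857∠25.6° A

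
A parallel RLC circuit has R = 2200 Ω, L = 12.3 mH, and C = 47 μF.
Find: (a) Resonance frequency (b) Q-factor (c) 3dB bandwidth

Step 1 — Resonance: ω₀ = 1/√(LC) = 1/√(0.0123·4.7e-05) = 1315 rad/s.
Step 2 — f₀ = ω₀/(2π) = 209.3 Hz.
Step 3 — Parallel Q: Q = R/(ω₀L) = 2200/(1315·0.0123) = 136.
Step 4 — Bandwidth: Δω = ω₀/Q = 9.671 rad/s; BW = Δω/(2π) = 1.539 Hz.

(a) f₀ = 209.3 Hz  (b) Q = 136  (c) BW = 1.539 Hz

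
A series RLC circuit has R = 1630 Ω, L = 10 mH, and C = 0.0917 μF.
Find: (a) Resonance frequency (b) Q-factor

Step 1 — Resonance condition Im(Z)=0 gives ω₀ = 1/√(LC).
Step 2 — ω₀ = 1/√(0.01·9.17e-08) = 3.302e+04 rad/s.
Step 3 — f₀ = ω₀/(2π) = 5256 Hz.
Step 4 — Series Q: Q = ω₀L/R = 3.302e+04·0.01/1630 = 0.2026.

(a) f₀ = 5256 Hz  (b) Q = 0.2026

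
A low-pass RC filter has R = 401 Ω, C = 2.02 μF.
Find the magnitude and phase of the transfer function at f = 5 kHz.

Step 1 — Angular frequency: ω = 2π·5000 = 3.142e+04 rad/s.
Step 2 — Transfer function: H(jω) = 1/(1 + jωRC).
Step 3 — Denominator: 1 + jωRC = 1 + j·3.142e+04·401·2.02e-06 = 1 + j25.45.
Step 4 — H = 0.001542 - j0.03924.
Step 5 — Magnitude: |H| = 0.03927 (-28.1 dB); phase: φ = -87.7°.

|H| = 0.03927 (-28.1 dB), φ = -87.7°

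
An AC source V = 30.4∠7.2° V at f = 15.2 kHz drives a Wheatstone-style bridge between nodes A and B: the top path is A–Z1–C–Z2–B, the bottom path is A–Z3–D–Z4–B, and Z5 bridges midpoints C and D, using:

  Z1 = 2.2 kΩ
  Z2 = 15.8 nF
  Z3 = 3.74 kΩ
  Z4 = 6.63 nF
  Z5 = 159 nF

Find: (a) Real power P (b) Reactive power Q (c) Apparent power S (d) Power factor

Step 1 — Angular frequency: ω = 2π·f = 2π·1.52e+04 = 9.55e+04 rad/s.
Step 2 — Component impedances:
  Z1: Z = R = 2200 Ω
  Z2: Z = 1/(jωC) = -j/(ω·C) = 0 - j662.7 Ω
  Z3: Z = R = 3740 Ω
  Z4: Z = 1/(jωC) = -j/(ω·C) = 0 - j1579 Ω
  Z5: Z = 1/(jωC) = -j/(ω·C) = 0 - j65.85 Ω
Step 3 — Bridge requires nodal analysis (the Z5 bridge couples midpoints C and D, so the two paths cannot be reduced to a simple series/parallel combination). Setting node B to ground and injecting 1 A at node A, the 3-node admittance system at A, C, D solves to V_A = Z_AB = 1385 - j467.2 Ω = 1462∠-18.6° Ω.
Step 4 — Source phasor: V = 30.4∠7.2° V = 30.16 + j3.81 V.
Step 5 — Current: I = V / Z = 0.01872 + j0.009063 A = 0.0208∠25.8° A.
Step 6 — Complex power: S = V·I* = 0.599 - j0.202 VA.
Step 7 — Real power: P = Re(S) = 0.599 W.
Step 8 — Reactive power: Q = Im(S) = -0.202 VAR.
Step 9 — Apparent power: |S| = 0.6322 VA.
Step 10 — Power factor: PF = P/|S| = 0.9476 (leading).

(a) P = 0.599 W  (b) Q = -0.202 VAR  (c) S = 0.6322 VA  (d) PF = 0.9476 (leading)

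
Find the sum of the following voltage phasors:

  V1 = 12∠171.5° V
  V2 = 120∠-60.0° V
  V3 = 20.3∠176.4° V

Step 1 — Convert each phasor to rectangular form:
  V1 = 12·(cos(171.5°) + j·sin(171.5°)) = -11.87 + j1.774 V
  V2 = 120·(cos(-60.0°) + j·sin(-60.0°)) = 60 - j103.9 V
  V3 = 20.3·(cos(176.4°) + j·sin(176.4°)) = -20.26 + j1.275 V
Step 2 — Sum components: V_total = 27.87 - j100.9 V.
Step 3 — Convert to polar: |V_total| = 104.7 V, ∠V_total = -74.6°.

V_total = 104.7∠-74.6° V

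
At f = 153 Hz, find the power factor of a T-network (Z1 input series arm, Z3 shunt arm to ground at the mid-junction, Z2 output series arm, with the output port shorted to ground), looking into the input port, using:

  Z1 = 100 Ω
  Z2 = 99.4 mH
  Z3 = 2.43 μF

Step 1 — Angular frequency: ω = 2π·f = 2π·153 = 961.3 rad/s.
Step 2 — Component impedances:
  Z1: Z = R = 100 Ω
  Z2: Z = jωL = j·961.3·0.0994 = 0 + j95.56 Ω
  Z3: Z = 1/(jωC) = -j/(ω·C) = 0 - j428.1 Ω
Step 3 — With the output port shorted to ground, the output series arm Z2 runs from the junction to ground; the shunt arm Z3 also runs from the junction to ground. They appear in parallel: Z3 || Z2 = 0 + j123 Ω.
Step 4 — Series with input arm Z1: Z_in = Z1 + (Z3 || Z2) = 100 + j123 Ω = 158.5∠50.9° Ω.
Step 5 — Power factor: PF = cos(φ) = Re(Z)/|Z| = 100/158.53 = 0.6308.
Step 6 — Type: Im(Z) = 123 ⇒ lagging (phase φ = 50.9°).

PF = 0.6308 (lagging, φ = 50.9°)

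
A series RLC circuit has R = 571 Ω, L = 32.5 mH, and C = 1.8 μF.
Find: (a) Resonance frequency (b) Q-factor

Step 1 — Resonance condition Im(Z)=0 gives ω₀ = 1/√(LC).
Step 2 — ω₀ = 1/√(0.0325·1.8e-06) = 4134 rad/s.
Step 3 — f₀ = ω₀/(2π) = 658 Hz.
Step 4 — Series Q: Q = ω₀L/R = 4134·0.0325/571 = 0.2353.

(a) f₀ = 658 Hz  (b) Q = 0.2353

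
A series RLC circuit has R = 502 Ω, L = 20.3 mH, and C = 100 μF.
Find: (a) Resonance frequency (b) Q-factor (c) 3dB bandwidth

Step 1 — Resonance: ω₀ = 1/√(LC) = 1/√(0.0203·0.0001) = 701.9 rad/s.
Step 2 — f₀ = ω₀/(2π) = 111.7 Hz.
Step 3 — Series Q: Q = ω₀L/R = 701.9·0.0203/502 = 0.02838.
Step 4 — Bandwidth: Δω = ω₀/Q = 2.473e+04 rad/s; BW = Δω/(2π) = 3936 Hz.

(a) f₀ = 111.7 Hz  (b) Q = 0.02838  (c) BW = 3936 Hz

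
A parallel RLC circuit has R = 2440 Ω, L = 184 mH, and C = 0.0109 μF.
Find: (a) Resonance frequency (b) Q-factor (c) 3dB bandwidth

Step 1 — Resonance: ω₀ = 1/√(LC) = 1/√(0.184·1.09e-08) = 2.233e+04 rad/s.
Step 2 — f₀ = ω₀/(2π) = 3554 Hz.
Step 3 — Parallel Q: Q = R/(ω₀L) = 2440/(2.233e+04·0.184) = 0.5939.
Step 4 — Bandwidth: Δω = ω₀/Q = 3.76e+04 rad/s; BW = Δω/(2π) = 5984 Hz.

(a) f₀ = 3554 Hz  (b) Q = 0.5939  (c) BW = 5984 Hz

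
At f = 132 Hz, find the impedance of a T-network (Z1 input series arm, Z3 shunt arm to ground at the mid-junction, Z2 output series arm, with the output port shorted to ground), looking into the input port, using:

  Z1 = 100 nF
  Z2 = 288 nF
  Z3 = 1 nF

Step 1 — Angular frequency: ω = 2π·f = 2π·132 = 829.4 rad/s.
Step 2 — Component impedances:
  Z1: Z = 1/(jωC) = -j/(ω·C) = 0 - j1.206e+04 Ω
  Z2: Z = 1/(jωC) = -j/(ω·C) = 0 - j4187 Ω
  Z3: Z = 1/(jωC) = -j/(ω·C) = 0 - j1.206e+06 Ω
Step 3 — With the output port shorted to ground, the output series arm Z2 runs from the junction to ground; the shunt arm Z3 also runs from the junction to ground. They appear in parallel: Z3 || Z2 = 0 - j4172 Ω.
Step 4 — Series with input arm Z1: Z_in = Z1 + (Z3 || Z2) = 0 - j1.623e+04 Ω = 1.623e+04∠-90.0° Ω.

Z = 0 - j1.623e+04 Ω = 1.623e+04∠-90.0° Ω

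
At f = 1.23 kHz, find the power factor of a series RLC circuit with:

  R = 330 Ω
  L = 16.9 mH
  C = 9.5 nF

Step 1 — Angular frequency: ω = 2π·f = 2π·1230 = 7728 rad/s.
Step 2 — Component impedances:
  R: Z = R = 330 Ω
  L: Z = jωL = j·7728·0.0169 = 0 + j130.6 Ω
  C: Z = 1/(jωC) = -j/(ω·C) = 0 - j1.362e+04 Ω
Step 3 — Series combination: Z_total = R + L + C = 330 - j1.349e+04 Ω = 1.349e+04∠-88.6° Ω.
Step 4 — Power factor: PF = cos(φ) = Re(Z)/|Z| = 330/1.349e+04 = 0.02446.
Step 5 — Type: Im(Z) = -1.349e+04 ⇒ leading (phase φ = -88.6°).

PF = 0.02446 (leading, φ = -88.6°)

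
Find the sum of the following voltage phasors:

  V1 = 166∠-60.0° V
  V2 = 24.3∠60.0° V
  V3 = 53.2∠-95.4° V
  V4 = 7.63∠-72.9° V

Step 1 — Convert each phasor to rectangular form:
  V1 = 166·(cos(-60.0°) + j·sin(-60.0°)) = 83 - j143.8 V
  V2 = 24.3·(cos(60.0°) + j·sin(60.0°)) = 12.15 + j21.04 V
  V3 = 53.2·(cos(-95.4°) + j·sin(-95.4°)) = -5.007 - j52.96 V
  V4 = 7.63·(cos(-72.9°) + j·sin(-72.9°)) = 2.244 - j7.293 V
Step 2 — Sum components: V_total = 92.39 - j183 V.
Step 3 — Convert to polar: |V_total| = 205 V, ∠V_total = -63.2°.

V_total = 205∠-63.2° V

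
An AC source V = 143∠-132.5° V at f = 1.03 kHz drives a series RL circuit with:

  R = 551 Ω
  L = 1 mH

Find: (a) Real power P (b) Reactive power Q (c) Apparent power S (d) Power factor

Step 1 — Angular frequency: ω = 2π·f = 2π·1030 = 6472 rad/s.
Step 2 — Component impedances:
  R: Z = R = 551 Ω
  L: Z = jωL = j·6472·0.001 = 0 + j6.472 Ω
Step 3 — Series combination: Z_total = R + L = 551 + j6.472 Ω = 551∠0.7° Ω.
Step 4 — Source phasor: V = 143∠-132.5° V = -96.61 - j105.4 V.
Step 5 — Current: I = V / Z = -0.1776 - j0.1893 A = 0.2595∠-133.2° A.
Step 6 — Complex power: S = V·I* = 37.11 + j0.4358 VA.
Step 7 — Real power: P = Re(S) = 37.11 W.
Step 8 — Reactive power: Q = Im(S) = 0.4358 VAR.
Step 9 — Apparent power: |S| = 37.11 VA.
Step 10 — Power factor: PF = P/|S| = 0.9999 (lagging).

(a) P = 37.11 W  (b) Q = 0.4358 VAR  (c) S = 37.11 VA  (d) PF = 0.9999 (lagging)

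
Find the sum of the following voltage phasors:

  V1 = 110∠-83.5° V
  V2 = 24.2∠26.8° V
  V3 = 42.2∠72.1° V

Step 1 — Convert each phasor to rectangular form:
  V1 = 110·(cos(-83.5°) + j·sin(-83.5°)) = 12.45 - j109.3 V
  V2 = 24.2·(cos(26.8°) + j·sin(26.8°)) = 21.6 + j10.91 V
  V3 = 42.2·(cos(72.1°) + j·sin(72.1°)) = 12.97 + j40.16 V
Step 2 — Sum components: V_total = 47.02 - j58.22 V.
Step 3 — Convert to polar: |V_total| = 74.84 V, ∠V_total = -51.1°.

V_total = 74.84∠-51.1° V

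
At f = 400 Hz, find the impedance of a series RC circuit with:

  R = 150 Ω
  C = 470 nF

Step 1 — Angular frequency: ω = 2π·f = 2π·400 = 2513 rad/s.
Step 2 — Component impedances:
  R: Z = R = 150 Ω
  C: Z = 1/(jωC) = -j/(ω·C) = 0 - j846.6 Ω
Step 3 — Series combination: Z_total = R + C = 150 - j846.6 Ω = 859.8∠-80.0° Ω.

Z = 150 - j846.6 Ω = 859.8∠-80.0° Ω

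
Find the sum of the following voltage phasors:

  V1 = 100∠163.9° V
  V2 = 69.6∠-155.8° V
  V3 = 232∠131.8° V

Step 1 — Convert each phasor to rectangular form:
  V1 = 100·(cos(163.9°) + j·sin(163.9°)) = -96.08 + j27.73 V
  V2 = 69.6·(cos(-155.8°) + j·sin(-155.8°)) = -63.48 - j28.53 V
  V3 = 232·(cos(131.8°) + j·sin(131.8°)) = -154.6 + j173 V
Step 2 — Sum components: V_total = -314.2 + j172.2 V.
Step 3 — Convert to polar: |V_total| = 358.3 V, ∠V_total = 151.3°.

V_total = 358.3∠151.3° V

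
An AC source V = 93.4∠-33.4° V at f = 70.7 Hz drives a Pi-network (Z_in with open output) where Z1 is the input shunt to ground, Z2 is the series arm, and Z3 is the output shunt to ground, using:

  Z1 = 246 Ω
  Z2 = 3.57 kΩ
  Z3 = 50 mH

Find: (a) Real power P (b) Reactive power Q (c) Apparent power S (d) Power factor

Step 1 — Angular frequency: ω = 2π·f = 2π·70.7 = 444.2 rad/s.
Step 2 — Component impedances:
  Z1: Z = R = 246 Ω
  Z2: Z = R = 3570 Ω
  Z3: Z = jωL = j·444.2·0.05 = 0 + j22.21 Ω
Step 3 — With open output, the series arm Z2 and the output shunt Z3 appear in series to ground: Z2 + Z3 = 3570 + j22.21 Ω.
Step 4 — Parallel with input shunt Z1: Z_in = Z1 || (Z2 + Z3) = 230.1 + j0.0923 Ω = 230.1∠0.0° Ω.
Step 5 — Source phasor: V = 93.4∠-33.4° V = 77.97 - j51.41 V.
Step 6 — Current: I = V / Z = 0.3387 - j0.2235 A = 0.4058∠-33.4° A.
Step 7 — Complex power: S = V·I* = 37.91 + j0.0152 VA.
Step 8 — Real power: P = Re(S) = 37.91 W.
Step 9 — Reactive power: Q = Im(S) = 0.0152 VAR.
Step 10 — Apparent power: |S| = 37.91 VA.
Step 11 — Power factor: PF = P/|S| = 1 (lagging).

(a) P = 37.91 W  (b) Q = 0.0152 VAR  (c) S = 37.91 VA  (d) PF = 1 (lagging)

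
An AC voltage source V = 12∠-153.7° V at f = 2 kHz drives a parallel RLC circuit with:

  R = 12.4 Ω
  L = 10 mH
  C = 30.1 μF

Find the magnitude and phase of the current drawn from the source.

Step 1 — Angular frequency: ω = 2π·f = 2π·2000 = 1.257e+04 rad/s.
Step 2 — Component impedances:
  R: Z = R = 12.4 Ω
  L: Z = jωL = j·1.257e+04·0.01 = 0 + j125.7 Ω
  C: Z = 1/(jωC) = -j/(ω·C) = 0 - j2.644 Ω
Step 3 — Parallel combination: 1/Z_total = 1/R + 1/L + 1/C; Z_total = 0.5615 - j2.578 Ω = 2.639∠-77.7° Ω.
Step 4 — Source phasor: V = 12∠-153.7° V = -10.76 - j5.317 V.
Step 5 — Ohm's law: I = V / Z_total = (-10.76 - j5.317) / (0.5615 - j2.578) = 1.101 - j4.412 A.
Step 6 — Convert to polar: |I| = 4.548 A, ∠I = -76.0°.

I = 4.548∠-76.0° A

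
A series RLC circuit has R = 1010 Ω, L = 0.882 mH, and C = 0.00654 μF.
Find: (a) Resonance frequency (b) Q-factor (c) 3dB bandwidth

Step 1 — Resonance condition Im(Z)=0 gives ω₀ = 1/√(LC).
Step 2 — ω₀ = 1/√(0.000882·6.54e-09) = 4.164e+05 rad/s.
Step 3 — f₀ = ω₀/(2π) = 6.627e+04 Hz.
Step 4 — Series Q: Q = ω₀L/R = 4.164e+05·0.000882/1010 = 0.3636.
Step 5 — 3dB bandwidth: Δω = ω₀/Q = 1.145e+06 rad/s; BW = Δω/(2π) = 1.823e+05 Hz.

(a) f₀ = 6.627e+04 Hz  (b) Q = 0.3636  (c) BW = 1.823e+05 Hz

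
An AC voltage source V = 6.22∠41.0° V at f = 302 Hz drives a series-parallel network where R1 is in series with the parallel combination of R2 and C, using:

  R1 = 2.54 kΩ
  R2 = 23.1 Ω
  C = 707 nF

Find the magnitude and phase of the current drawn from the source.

Step 1 — Angular frequency: ω = 2π·f = 2π·302 = 1898 rad/s.
Step 2 — Component impedances:
  R1: Z = R = 2540 Ω
  R2: Z = R = 23.1 Ω
  C: Z = 1/(jωC) = -j/(ω·C) = 0 - j745.4 Ω
Step 3 — Parallel branch: R2 || C = 1/(1/R2 + 1/C) = 23.08 - j0.7152 Ω.
Step 4 — Series with R1: Z_total = R1 + (R2 || C) = 2563 - j0.7152 Ω = 2563∠-0.0° Ω.
Step 5 — Source phasor: V = 6.22∠41.0° V = 4.694 + j4.081 V.
Step 6 — Ohm's law: I = V / Z_total = (4.694 + j4.081) / (2563 - j0.7152) = 0.001831 + j0.001593 A.
Step 7 — Convert to polar: |I| = 0.002427 A, ∠I = 41.0°.

I = 0.002427∠41.0° A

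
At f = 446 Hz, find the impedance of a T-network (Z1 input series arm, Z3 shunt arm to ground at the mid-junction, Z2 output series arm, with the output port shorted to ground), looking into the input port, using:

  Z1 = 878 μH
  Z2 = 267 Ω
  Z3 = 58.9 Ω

Step 1 — Angular frequency: ω = 2π·f = 2π·446 = 2802 rad/s.
Step 2 — Component impedances:
  Z1: Z = jωL = j·2802·0.000878 = 0 + j2.46 Ω
  Z2: Z = R = 267 Ω
  Z3: Z = R = 58.9 Ω
Step 3 — With the output port shorted to ground, the output series arm Z2 runs from the junction to ground; the shunt arm Z3 also runs from the junction to ground. They appear in parallel: Z3 || Z2 = 48.25 Ω.
Step 4 — Series with input arm Z1: Z_in = Z1 + (Z3 || Z2) = 48.25 + j2.46 Ω = 48.32∠2.9° Ω.

Z = 48.25 + j2.46 Ω = 48.32∠2.9° Ω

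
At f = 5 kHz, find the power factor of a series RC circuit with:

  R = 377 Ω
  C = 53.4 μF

Step 1 — Angular frequency: ω = 2π·f = 2π·5000 = 3.142e+04 rad/s.
Step 2 — Component impedances:
  R: Z = R = 377 Ω
  C: Z = 1/(jωC) = -j/(ω·C) = 0 - j0.5961 Ω
Step 3 — Series combination: Z_total = R + C = 377 - j0.5961 Ω = 377∠-0.1° Ω.
Step 4 — Power factor: PF = cos(φ) = Re(Z)/|Z| = 377/377 = 1.
Step 5 — Type: Im(Z) = -0.5961 ⇒ leading (phase φ = -0.1°).

PF = 1 (leading, φ = -0.1°)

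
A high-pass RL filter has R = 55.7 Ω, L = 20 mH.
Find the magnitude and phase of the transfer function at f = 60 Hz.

Step 1 — Angular frequency: ω = 2π·60 = 377 rad/s.
Step 2 — Transfer function: H(jω) = jωL/(R + jωL).
Step 3 — Numerator jωL = j·7.54; denominator R + jωL = 55.7 + j7.54.
Step 4 — H = 0.01799 + j0.1329.
Step 5 — Magnitude: |H| = 0.1341 (-17.4 dB); phase: φ = 82.3°.

|H| = 0.1341 (-17.4 dB), φ = 82.3°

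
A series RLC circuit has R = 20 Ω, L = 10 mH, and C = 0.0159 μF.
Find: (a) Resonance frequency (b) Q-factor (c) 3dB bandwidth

Step 1 — Resonance: ω₀ = 1/√(LC) = 1/√(0.01·1.59e-08) = 7.931e+04 rad/s.
Step 2 — f₀ = ω₀/(2π) = 1.262e+04 Hz.
Step 3 — Series Q: Q = ω₀L/R = 7.931e+04·0.01/20 = 39.65.
Step 4 — Bandwidth: Δω = ω₀/Q = 2000 rad/s; BW = Δω/(2π) = 318.3 Hz.

(a) f₀ = 1.262e+04 Hz  (b) Q = 39.65  (c) BW = 318.3 Hz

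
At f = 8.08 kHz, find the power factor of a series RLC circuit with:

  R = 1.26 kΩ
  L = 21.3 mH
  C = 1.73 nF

Step 1 — Angular frequency: ω = 2π·f = 2π·8080 = 5.077e+04 rad/s.
Step 2 — Component impedances:
  R: Z = R = 1260 Ω
  L: Z = jωL = j·5.077e+04·0.0213 = 0 + j1081 Ω
  C: Z = 1/(jωC) = -j/(ω·C) = 0 - j1.139e+04 Ω
Step 3 — Series combination: Z_total = R + L + C = 1260 - j1.03e+04 Ω = 1.038e+04∠-83.0° Ω.
Step 4 — Power factor: PF = cos(φ) = Re(Z)/|Z| = 1260/1.038e+04 = 0.1214.
Step 5 — Type: Im(Z) = -1.03e+04 ⇒ leading (phase φ = -83.0°).

PF = 0.1214 (leading, φ = -83.0°)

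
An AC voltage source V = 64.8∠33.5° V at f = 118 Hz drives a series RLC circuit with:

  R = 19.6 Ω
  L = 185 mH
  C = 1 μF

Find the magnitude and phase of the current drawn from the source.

Step 1 — Angular frequency: ω = 2π·f = 2π·118 = 741.4 rad/s.
Step 2 — Component impedances:
  R: Z = R = 19.6 Ω
  L: Z = jωL = j·741.4·0.185 = 0 + j137.2 Ω
  C: Z = 1/(jωC) = -j/(ω·C) = 0 - j1349 Ω
Step 3 — Series combination: Z_total = R + L + C = 19.6 - j1212 Ω = 1212∠-89.1° Ω.
Step 4 — Source phasor: V = 64.8∠33.5° V = 54.04 + j35.77 V.
Step 5 — Ohm's law: I = V / Z_total = (54.04 + j35.77) / (19.6 - j1212) = -0.02879 + j0.04506 A.
Step 6 — Convert to polar: |I| = 0.05348 A, ∠I = 122.6°.

I = 0.05348∠122.6° A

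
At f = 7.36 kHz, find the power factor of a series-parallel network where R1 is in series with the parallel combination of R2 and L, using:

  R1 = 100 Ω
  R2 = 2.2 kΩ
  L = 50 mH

Step 1 — Angular frequency: ω = 2π·f = 2π·7360 = 4.624e+04 rad/s.
Step 2 — Component impedances:
  R1: Z = R = 100 Ω
  R2: Z = R = 2200 Ω
  L: Z = jωL = j·4.624e+04·0.05 = 0 + j2312 Ω
Step 3 — Parallel branch: R2 || L = 1/(1/R2 + 1/L) = 1155 + j1099 Ω.
Step 4 — Series with R1: Z_total = R1 + (R2 || L) = 1255 + j1099 Ω = 1668∠41.2° Ω.
Step 5 — Power factor: PF = cos(φ) = Re(Z)/|Z| = 1254.68/1667.7 = 0.7523.
Step 6 — Type: Im(Z) = 1099 ⇒ lagging (phase φ = 41.2°).

PF = 0.7523 (lagging, φ = 41.2°)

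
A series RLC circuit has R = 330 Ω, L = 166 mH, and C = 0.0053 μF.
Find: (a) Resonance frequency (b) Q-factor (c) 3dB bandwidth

Step 1 — Resonance: ω₀ = 1/√(LC) = 1/√(0.166·5.3e-09) = 3.371e+04 rad/s.
Step 2 — f₀ = ω₀/(2π) = 5366 Hz.
Step 3 — Series Q: Q = ω₀L/R = 3.371e+04·0.166/330 = 16.96.
Step 4 — Bandwidth: Δω = ω₀/Q = 1988 rad/s; BW = Δω/(2π) = 316.4 Hz.

(a) f₀ = 5366 Hz  (b) Q = 16.96  (c) BW = 316.4 Hz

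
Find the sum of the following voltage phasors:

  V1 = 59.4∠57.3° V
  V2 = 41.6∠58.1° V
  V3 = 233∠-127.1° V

Step 1 — Convert each phasor to rectangular form:
  V1 = 59.4·(cos(57.3°) + j·sin(57.3°)) = 32.09 + j49.99 V
  V2 = 41.6·(cos(58.1°) + j·sin(58.1°)) = 21.98 + j35.32 V
  V3 = 233·(cos(-127.1°) + j·sin(-127.1°)) = -140.5 - j185.8 V
Step 2 — Sum components: V_total = -86.47 - j100.5 V.
Step 3 — Convert to polar: |V_total| = 132.6 V, ∠V_total = -130.7°.

V_total = 132.6∠-130.7° V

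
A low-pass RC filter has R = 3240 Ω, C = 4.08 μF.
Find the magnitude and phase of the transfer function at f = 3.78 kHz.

Step 1 — Angular frequency: ω = 2π·3780 = 2.375e+04 rad/s.
Step 2 — Transfer function: H(jω) = 1/(1 + jωRC).
Step 3 — Denominator: 1 + jωRC = 1 + j·2.375e+04·3240·4.08e-06 = 1 + j314.
Step 4 — H = 1.014e-05 - j0.003185.
Step 5 — Magnitude: |H| = 0.003185 (-49.9 dB); phase: φ = -89.8°.

|H| = 0.003185 (-49.9 dB), φ = -89.8°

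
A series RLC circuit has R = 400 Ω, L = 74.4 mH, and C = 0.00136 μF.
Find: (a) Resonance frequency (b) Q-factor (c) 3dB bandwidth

Step 1 — Resonance condition Im(Z)=0 gives ω₀ = 1/√(LC).
Step 2 — ω₀ = 1/√(0.0744·1.36e-09) = 9.941e+04 rad/s.
Step 3 — f₀ = ω₀/(2π) = 1.582e+04 Hz.
Step 4 — Series Q: Q = ω₀L/R = 9.941e+04·0.0744/400 = 18.49.
Step 5 — 3dB bandwidth: Δω = ω₀/Q = 5376 rad/s; BW = Δω/(2π) = 855.7 Hz.

(a) f₀ = 1.582e+04 Hz  (b) Q = 18.49  (c) BW = 855.7 Hz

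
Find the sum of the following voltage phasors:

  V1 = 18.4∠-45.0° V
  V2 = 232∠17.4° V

Step 1 — Convert each phasor to rectangular form:
  V1 = 18.4·(cos(-45.0°) + j·sin(-45.0°)) = 13.01 - j13.01 V
  V2 = 232·(cos(17.4°) + j·sin(17.4°)) = 221.4 + j69.38 V
Step 2 — Sum components: V_total = 234.4 + j56.37 V.
Step 3 — Convert to polar: |V_total| = 241.1 V, ∠V_total = 13.5°.

V_total = 241.1∠13.5° V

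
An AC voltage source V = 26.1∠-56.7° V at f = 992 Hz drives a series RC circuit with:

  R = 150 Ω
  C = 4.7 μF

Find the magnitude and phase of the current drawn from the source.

Step 1 — Angular frequency: ω = 2π·f = 2π·992 = 6233 rad/s.
Step 2 — Component impedances:
  R: Z = R = 150 Ω
  C: Z = 1/(jωC) = -j/(ω·C) = 0 - j34.14 Ω
Step 3 — Series combination: Z_total = R + C = 150 - j34.14 Ω = 153.8∠-12.8° Ω.
Step 4 — Source phasor: V = 26.1∠-56.7° V = 14.33 - j21.81 V.
Step 5 — Ohm's law: I = V / Z_total = (14.33 - j21.81) / (150 - j34.14) = 0.1223 - j0.1176 A.
Step 6 — Convert to polar: |I| = 0.1697 A, ∠I = -43.9°.

I = 0.1697∠-43.9° A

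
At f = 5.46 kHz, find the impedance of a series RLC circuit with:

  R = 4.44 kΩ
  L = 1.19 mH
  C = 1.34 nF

Step 1 — Angular frequency: ω = 2π·f = 2π·5460 = 3.431e+04 rad/s.
Step 2 — Component impedances:
  R: Z = R = 4440 Ω
  L: Z = jωL = j·3.431e+04·0.00119 = 0 + j40.82 Ω
  C: Z = 1/(jωC) = -j/(ω·C) = 0 - j2.175e+04 Ω
Step 3 — Series combination: Z_total = R + L + C = 4440 - j2.171e+04 Ω = 2.216e+04∠-78.4° Ω.

Z = 4440 - j2.171e+04 Ω = 2.216e+04∠-78.4° Ω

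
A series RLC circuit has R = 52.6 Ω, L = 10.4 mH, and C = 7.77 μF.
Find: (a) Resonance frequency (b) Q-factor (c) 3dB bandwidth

Step 1 — Resonance condition Im(Z)=0 gives ω₀ = 1/√(LC).
Step 2 — ω₀ = 1/√(0.0104·7.77e-06) = 3518 rad/s.
Step 3 — f₀ = ω₀/(2π) = 559.9 Hz.
Step 4 — Series Q: Q = ω₀L/R = 3518·0.0104/52.6 = 0.6955.
Step 5 — 3dB bandwidth: Δω = ω₀/Q = 5058 rad/s; BW = Δω/(2π) = 805 Hz.

(a) f₀ = 559.9 Hz  (b) Q = 0.6955  (c) BW = 805 Hz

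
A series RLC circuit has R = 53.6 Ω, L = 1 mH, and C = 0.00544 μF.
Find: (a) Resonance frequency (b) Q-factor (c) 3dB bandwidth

Step 1 — Resonance: ω₀ = 1/√(LC) = 1/√(0.001·5.44e-09) = 4.287e+05 rad/s.
Step 2 — f₀ = ω₀/(2π) = 6.824e+04 Hz.
Step 3 — Series Q: Q = ω₀L/R = 4.287e+05·0.001/53.6 = 7.999.
Step 4 — Bandwidth: Δω = ω₀/Q = 5.36e+04 rad/s; BW = Δω/(2π) = 8531 Hz.

(a) f₀ = 6.824e+04 Hz  (b) Q = 7.999  (c) BW = 8531 Hz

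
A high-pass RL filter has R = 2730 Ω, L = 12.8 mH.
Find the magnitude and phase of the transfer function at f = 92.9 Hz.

Step 1 — Angular frequency: ω = 2π·92.9 = 583.7 rad/s.
Step 2 — Transfer function: H(jω) = jωL/(R + jωL).
Step 3 — Numerator jωL = j·7.471; denominator R + jωL = 2730 + j7.471.
Step 4 — H = 7.49e-06 + j0.002737.
Step 5 — Magnitude: |H| = 0.002737 (-51.3 dB); phase: φ = 89.8°.

|H| = 0.002737 (-51.3 dB), φ = 89.8°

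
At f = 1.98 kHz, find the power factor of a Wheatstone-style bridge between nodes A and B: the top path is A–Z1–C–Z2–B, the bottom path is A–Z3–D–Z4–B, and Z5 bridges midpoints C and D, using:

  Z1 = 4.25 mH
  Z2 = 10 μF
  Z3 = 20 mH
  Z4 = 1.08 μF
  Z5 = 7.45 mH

Step 1 — Angular frequency: ω = 2π·f = 2π·1980 = 1.244e+04 rad/s.
Step 2 — Component impedances:
  Z1: Z = jωL = j·1.244e+04·0.00425 = 0 + j52.87 Ω
  Z2: Z = 1/(jωC) = -j/(ω·C) = 0 - j8.038 Ω
  Z3: Z = jωL = j·1.244e+04·0.02 = 0 + j248.8 Ω
  Z4: Z = 1/(jωC) = -j/(ω·C) = 0 - j74.43 Ω
  Z5: Z = jωL = j·1.244e+04·0.00745 = 0 + j92.68 Ω
Step 3 — Bridge requires nodal analysis (the Z5 bridge couples midpoints C and D, so the two paths cannot be reduced to a simple series/parallel combination). Setting node B to ground and injecting 1 A at node A, the 3-node admittance system at A, C, D solves to V_A = Z_AB = 0 + j39.41 Ω = 39.41∠90.0° Ω.
Step 4 — Power factor: PF = cos(φ) = Re(Z)/|Z| = 0/39.41 = 0.
Step 5 — Type: Im(Z) = 39.41 ⇒ lagging (phase φ = 90.0°).

PF = 0 (lagging, φ = 90.0°)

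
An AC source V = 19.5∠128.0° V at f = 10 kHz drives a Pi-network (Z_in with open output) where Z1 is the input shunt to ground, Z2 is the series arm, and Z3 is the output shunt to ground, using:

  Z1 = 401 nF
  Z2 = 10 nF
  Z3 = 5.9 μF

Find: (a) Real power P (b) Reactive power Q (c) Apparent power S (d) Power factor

Step 1 — Angular frequency: ω = 2π·f = 2π·1e+04 = 6.283e+04 rad/s.
Step 2 — Component impedances:
  Z1: Z = 1/(jωC) = -j/(ω·C) = 0 - j39.69 Ω
  Z2: Z = 1/(jωC) = -j/(ω·C) = 0 - j1592 Ω
  Z3: Z = 1/(jωC) = -j/(ω·C) = 0 - j2.698 Ω
Step 3 — With open output, the series arm Z2 and the output shunt Z3 appear in series to ground: Z2 + Z3 = 0 - j1594 Ω.
Step 4 — Parallel with input shunt Z1: Z_in = Z1 || (Z2 + Z3) = 0 - j38.73 Ω = 38.73∠-90.0° Ω.
Step 5 — Source phasor: V = 19.5∠128.0° V = -12.01 + j15.37 V.
Step 6 — Current: I = V / Z = -0.3968 - j0.31 A = 0.5035∠-142.0° A.
Step 7 — Complex power: S = V·I* = 0 - j9.819 VA.
Step 8 — Real power: P = Re(S) = 0 W.
Step 9 — Reactive power: Q = Im(S) = -9.819 VAR.
Step 10 — Apparent power: |S| = 9.819 VA.
Step 11 — Power factor: PF = P/|S| = 0 (leading).

(a) P = 0 W  (b) Q = -9.819 VAR  (c) S = 9.819 VA  (d) PF = 0 (leading)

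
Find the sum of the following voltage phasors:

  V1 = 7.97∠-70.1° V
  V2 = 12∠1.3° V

Step 1 — Convert each phasor to rectangular form:
  V1 = 7.97·(cos(-70.1°) + j·sin(-70.1°)) = 2.713 - j7.494 V
  V2 = 12·(cos(1.3°) + j·sin(1.3°)) = 12 + j0.2722 V
Step 2 — Sum components: V_total = 14.71 - j7.222 V.
Step 3 — Convert to polar: |V_total| = 16.39 V, ∠V_total = -26.1°.

V_total = 16.39∠-26.1° V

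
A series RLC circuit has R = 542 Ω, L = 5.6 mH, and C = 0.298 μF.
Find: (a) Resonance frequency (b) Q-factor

Step 1 — Resonance condition Im(Z)=0 gives ω₀ = 1/√(LC).
Step 2 — ω₀ = 1/√(0.0056·2.98e-07) = 2.448e+04 rad/s.
Step 3 — f₀ = ω₀/(2π) = 3896 Hz.
Step 4 — Series Q: Q = ω₀L/R = 2.448e+04·0.0056/542 = 0.2529.

(a) f₀ = 3896 Hz  (b) Q = 0.2529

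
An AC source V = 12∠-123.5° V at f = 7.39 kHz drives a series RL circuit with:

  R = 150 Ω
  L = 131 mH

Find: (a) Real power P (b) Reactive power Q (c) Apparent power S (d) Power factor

Step 1 — Angular frequency: ω = 2π·f = 2π·7390 = 4.643e+04 rad/s.
Step 2 — Component impedances:
  R: Z = R = 150 Ω
  L: Z = jωL = j·4.643e+04·0.131 = 0 + j6083 Ω
Step 3 — Series combination: Z_total = R + L = 150 + j6083 Ω = 6085∠88.6° Ω.
Step 4 — Source phasor: V = 12∠-123.5° V = -6.623 - j10.01 V.
Step 5 — Current: I = V / Z = -0.001671 + j0.001048 A = 0.001972∠147.9° A.
Step 6 — Complex power: S = V·I* = 0.0005834 + j0.02366 VA.
Step 7 — Real power: P = Re(S) = 0.0005834 W.
Step 8 — Reactive power: Q = Im(S) = 0.02366 VAR.
Step 9 — Apparent power: |S| = 0.02367 VA.
Step 10 — Power factor: PF = P/|S| = 0.02465 (lagging).

(a) P = 0.0005834 W  (b) Q = 0.02366 VAR  (c) S = 0.02367 VA  (d) PF = 0.02465 (lagging)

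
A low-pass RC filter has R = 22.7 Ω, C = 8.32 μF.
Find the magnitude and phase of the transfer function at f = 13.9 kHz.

Step 1 — Angular frequency: ω = 2π·1.39e+04 = 8.734e+04 rad/s.
Step 2 — Transfer function: H(jω) = 1/(1 + jωRC).
Step 3 — Denominator: 1 + jωRC = 1 + j·8.734e+04·22.7·8.32e-06 = 1 + j16.49.
Step 4 — H = 0.003662 - j0.0604.
Step 5 — Magnitude: |H| = 0.06051 (-24.4 dB); phase: φ = -86.5°.

|H| = 0.06051 (-24.4 dB), φ = -86.5°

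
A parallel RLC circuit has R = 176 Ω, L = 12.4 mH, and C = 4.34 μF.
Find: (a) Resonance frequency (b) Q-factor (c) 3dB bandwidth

Step 1 — Resonance: ω₀ = 1/√(LC) = 1/√(0.0124·4.34e-06) = 4311 rad/s.
Step 2 — f₀ = ω₀/(2π) = 686.1 Hz.
Step 3 — Parallel Q: Q = R/(ω₀L) = 176/(4311·0.0124) = 3.293.
Step 4 — Bandwidth: Δω = ω₀/Q = 1309 rad/s; BW = Δω/(2π) = 208.4 Hz.

(a) f₀ = 686.1 Hz  (b) Q = 3.293  (c) BW = 208.4 Hz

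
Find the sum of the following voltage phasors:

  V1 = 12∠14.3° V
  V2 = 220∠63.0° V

Step 1 — Convert each phasor to rectangular form:
  V1 = 12·(cos(14.3°) + j·sin(14.3°)) = 11.63 + j2.964 V
  V2 = 220·(cos(63.0°) + j·sin(63.0°)) = 99.88 + j196 V
Step 2 — Sum components: V_total = 111.5 + j199 V.
Step 3 — Convert to polar: |V_total| = 228.1 V, ∠V_total = 60.7°.

V_total = 228.1∠60.7° V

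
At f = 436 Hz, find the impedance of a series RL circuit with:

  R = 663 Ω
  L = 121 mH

Step 1 — Angular frequency: ω = 2π·f = 2π·436 = 2739 rad/s.
Step 2 — Component impedances:
  R: Z = R = 663 Ω
  L: Z = jωL = j·2739·0.121 = 0 + j331.5 Ω
Step 3 — Series combination: Z_total = R + L = 663 + j331.5 Ω = 741.2∠26.6° Ω.

Z = 663 + j331.5 Ω = 741.2∠26.6° Ω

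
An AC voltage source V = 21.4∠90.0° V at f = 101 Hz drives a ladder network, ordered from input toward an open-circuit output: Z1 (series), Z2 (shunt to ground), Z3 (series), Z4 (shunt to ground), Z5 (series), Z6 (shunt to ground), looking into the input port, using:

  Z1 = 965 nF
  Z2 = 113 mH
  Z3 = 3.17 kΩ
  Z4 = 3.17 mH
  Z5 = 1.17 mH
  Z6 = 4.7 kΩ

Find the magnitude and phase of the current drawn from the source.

Step 1 — Angular frequency: ω = 2π·f = 2π·101 = 634.6 rad/s.
Step 2 — Component impedances:
  Z1: Z = 1/(jωC) = -j/(ω·C) = 0 - j1633 Ω
  Z2: Z = jωL = j·634.6·0.113 = 0 + j71.71 Ω
  Z3: Z = R = 3170 Ω
  Z4: Z = jωL = j·634.6·0.00317 = 0 + j2.012 Ω
  Z5: Z = jωL = j·634.6·0.00117 = 0 + j0.7425 Ω
  Z6: Z = R = 4700 Ω
Step 3 — Ladder network (open output): work backward from the far end, alternating series and parallel combinations. Z_in = 1.621 - j1561 Ω = 1561∠-89.9° Ω.
Step 4 — Source phasor: V = 21.4∠90.0° V = 0 + j21.4 V.
Step 5 — Ohm's law: I = V / Z_total = (0 + j21.4) / (1.621 - j1561) = -0.01371 + j1.423e-05 A.
Step 6 — Convert to polar: |I| = 0.01371 A, ∠I = 179.9°.

I = 0.01371∠179.9° A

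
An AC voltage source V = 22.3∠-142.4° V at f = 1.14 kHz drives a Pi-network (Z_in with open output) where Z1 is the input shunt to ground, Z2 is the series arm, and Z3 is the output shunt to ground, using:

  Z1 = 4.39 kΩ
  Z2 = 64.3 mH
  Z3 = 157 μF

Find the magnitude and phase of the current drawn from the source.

Step 1 — Angular frequency: ω = 2π·f = 2π·1140 = 7163 rad/s.
Step 2 — Component impedances:
  Z1: Z = R = 4390 Ω
  Z2: Z = jωL = j·7163·0.0643 = 0 + j460.6 Ω
  Z3: Z = 1/(jωC) = -j/(ω·C) = 0 - j0.8892 Ω
Step 3 — With open output, the series arm Z2 and the output shunt Z3 appear in series to ground: Z2 + Z3 = 0 + j459.7 Ω.
Step 4 — Parallel with input shunt Z1: Z_in = Z1 || (Z2 + Z3) = 47.61 + j454.7 Ω = 457.2∠84.0° Ω.
Step 5 — Source phasor: V = 22.3∠-142.4° V = -17.67 - j13.61 V.
Step 6 — Ohm's law: I = V / Z_total = (-17.67 - j13.61) / (47.61 + j454.7) = -0.03362 + j0.03534 A.
Step 7 — Convert to polar: |I| = 0.04878 A, ∠I = 133.6°.

I = 0.04878∠133.6° A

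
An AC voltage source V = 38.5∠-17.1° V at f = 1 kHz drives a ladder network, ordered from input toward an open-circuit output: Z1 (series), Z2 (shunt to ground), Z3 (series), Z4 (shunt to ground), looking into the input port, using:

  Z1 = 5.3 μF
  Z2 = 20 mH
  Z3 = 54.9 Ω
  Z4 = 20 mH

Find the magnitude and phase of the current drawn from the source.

Step 1 — Angular frequency: ω = 2π·f = 2π·1000 = 6283 rad/s.
Step 2 — Component impedances:
  Z1: Z = 1/(jωC) = -j/(ω·C) = 0 - j30.03 Ω
  Z2: Z = jωL = j·6283·0.02 = 0 + j125.7 Ω
  Z3: Z = R = 54.9 Ω
  Z4: Z = jωL = j·6283·0.02 = 0 + j125.7 Ω
Step 3 — Ladder network (open output): work backward from the far end, alternating series and parallel combinations. Z_in = 13.1 + j35.66 Ω = 37.99∠69.8° Ω.
Step 4 — Source phasor: V = 38.5∠-17.1° V = 36.8 - j11.32 V.
Step 5 — Ohm's law: I = V / Z_total = (36.8 - j11.32) / (13.1 + j35.66) = 0.05425 - j1.012 A.
Step 6 — Convert to polar: |I| = 1.013 A, ∠I = -86.9°.

I = 1.013∠-86.9° A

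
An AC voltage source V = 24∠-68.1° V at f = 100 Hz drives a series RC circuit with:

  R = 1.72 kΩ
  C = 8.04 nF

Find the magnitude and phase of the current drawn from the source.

Step 1 — Angular frequency: ω = 2π·f = 2π·100 = 628.3 rad/s.
Step 2 — Component impedances:
  R: Z = R = 1720 Ω
  C: Z = 1/(jωC) = -j/(ω·C) = 0 - j1.98e+05 Ω
Step 3 — Series combination: Z_total = R + C = 1720 - j1.98e+05 Ω = 1.98e+05∠-89.5° Ω.
Step 4 — Source phasor: V = 24∠-68.1° V = 8.952 - j22.27 V.
Step 5 — Ohm's law: I = V / Z_total = (8.952 - j22.27) / (1720 - j1.98e+05) = 0.0001129 + j4.424e-05 A.
Step 6 — Convert to polar: |I| = 0.0001212 A, ∠I = 21.4°.

I = 0.0001212∠21.4° A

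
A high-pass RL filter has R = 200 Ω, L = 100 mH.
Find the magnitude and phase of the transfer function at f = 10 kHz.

Step 1 — Angular frequency: ω = 2π·1e+04 = 6.283e+04 rad/s.
Step 2 — Transfer function: H(jω) = jωL/(R + jωL).
Step 3 — Numerator jωL = j·6283; denominator R + jωL = 200 + j6283.
Step 4 — H = 0.999 + j0.0318.
Step 5 — Magnitude: |H| = 0.9995 (-0.0 dB); phase: φ = 1.8°.

|H| = 0.9995 (-0.0 dB), φ = 1.8°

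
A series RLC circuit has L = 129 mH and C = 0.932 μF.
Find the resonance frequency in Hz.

Step 1 — Resonance condition Im(Z)=0 gives ω₀ = 1/√(LC).
Step 2 — ω₀ = 1/√(0.129·9.32e-07) = 2884 rad/s.
Step 3 — f₀ = ω₀/(2π) = 459 Hz.

f₀ = 459 Hz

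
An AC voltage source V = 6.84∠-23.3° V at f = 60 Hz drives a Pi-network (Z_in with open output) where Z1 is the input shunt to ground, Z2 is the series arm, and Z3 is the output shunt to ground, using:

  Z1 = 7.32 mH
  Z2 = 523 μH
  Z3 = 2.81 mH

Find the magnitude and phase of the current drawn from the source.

Step 1 — Angular frequency: ω = 2π·f = 2π·60 = 377 rad/s.
Step 2 — Component impedances:
  Z1: Z = jωL = j·377·0.00732 = 0 + j2.76 Ω
  Z2: Z = jωL = j·377·0.000523 = 0 + j0.1972 Ω
  Z3: Z = jωL = j·377·0.00281 = 0 + j1.059 Ω
Step 3 — With open output, the series arm Z2 and the output shunt Z3 appear in series to ground: Z2 + Z3 = 0 + j1.257 Ω.
Step 4 — Parallel with input shunt Z1: Z_in = Z1 || (Z2 + Z3) = 0 + j0.8634 Ω = 0.8634∠90.0° Ω.
Step 5 — Source phasor: V = 6.84∠-23.3° V = 6.282 - j2.706 V.
Step 6 — Ohm's law: I = V / Z_total = (6.282 - j2.706) / (0 + j0.8634) = -3.134 - j7.276 A.
Step 7 — Convert to polar: |I| = 7.922 A, ∠I = -113.3°.

I = 7.922∠-113.3° A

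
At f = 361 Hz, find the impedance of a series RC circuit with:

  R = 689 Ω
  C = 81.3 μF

Step 1 — Angular frequency: ω = 2π·f = 2π·361 = 2268 rad/s.
Step 2 — Component impedances:
  R: Z = R = 689 Ω
  C: Z = 1/(jωC) = -j/(ω·C) = 0 - j5.423 Ω
Step 3 — Series combination: Z_total = R + C = 689 - j5.423 Ω = 689∠-0.5° Ω.

Z = 689 - j5.423 Ω = 689∠-0.5° Ω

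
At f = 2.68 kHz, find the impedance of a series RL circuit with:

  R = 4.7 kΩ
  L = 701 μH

Step 1 — Angular frequency: ω = 2π·f = 2π·2680 = 1.684e+04 rad/s.
Step 2 — Component impedances:
  R: Z = R = 4700 Ω
  L: Z = jωL = j·1.684e+04·0.000701 = 0 + j11.8 Ω
Step 3 — Series combination: Z_total = R + L = 4700 + j11.8 Ω = 4700∠0.1° Ω.

Z = 4700 + j11.8 Ω = 4700∠0.1° Ω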